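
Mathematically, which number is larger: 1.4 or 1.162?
1.4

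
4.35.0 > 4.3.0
True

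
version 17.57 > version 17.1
True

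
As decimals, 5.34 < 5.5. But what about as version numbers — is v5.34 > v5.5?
True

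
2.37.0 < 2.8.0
False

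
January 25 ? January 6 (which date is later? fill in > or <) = >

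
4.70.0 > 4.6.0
True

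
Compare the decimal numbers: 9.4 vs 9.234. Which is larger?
9.4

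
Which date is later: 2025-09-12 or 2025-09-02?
2025-09-12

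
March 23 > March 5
True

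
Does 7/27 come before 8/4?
Yes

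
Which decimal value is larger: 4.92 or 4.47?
4.92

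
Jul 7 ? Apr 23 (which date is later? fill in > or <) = >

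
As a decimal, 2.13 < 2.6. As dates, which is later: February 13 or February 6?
February 13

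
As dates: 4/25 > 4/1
True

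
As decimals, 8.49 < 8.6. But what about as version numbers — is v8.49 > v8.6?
True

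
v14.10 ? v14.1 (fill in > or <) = >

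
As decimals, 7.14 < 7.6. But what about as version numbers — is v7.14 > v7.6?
True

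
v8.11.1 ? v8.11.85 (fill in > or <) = <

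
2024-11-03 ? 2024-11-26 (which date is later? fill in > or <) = <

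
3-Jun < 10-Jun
True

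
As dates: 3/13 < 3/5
False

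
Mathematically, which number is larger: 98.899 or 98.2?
98.899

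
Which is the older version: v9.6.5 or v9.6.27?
v9.6.5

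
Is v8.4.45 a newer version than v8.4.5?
Yes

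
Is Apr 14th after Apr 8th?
Yes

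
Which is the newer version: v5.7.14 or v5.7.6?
v5.7.14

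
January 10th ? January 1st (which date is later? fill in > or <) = >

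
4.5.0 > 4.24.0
False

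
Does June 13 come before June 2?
No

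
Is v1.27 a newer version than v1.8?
Yes. Version numbers are compared segment by segment as integers, not as decimals: minor version 27 > 8, so v1.27 > v1.8 (even though the decimal 1.27 < 1.8).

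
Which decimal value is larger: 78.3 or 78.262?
78.3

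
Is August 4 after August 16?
No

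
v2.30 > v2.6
True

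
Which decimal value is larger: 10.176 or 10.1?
10.176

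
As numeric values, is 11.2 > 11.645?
False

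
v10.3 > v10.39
False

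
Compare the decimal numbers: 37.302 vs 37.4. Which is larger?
37.4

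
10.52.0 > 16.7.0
False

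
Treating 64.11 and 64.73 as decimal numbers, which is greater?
64.73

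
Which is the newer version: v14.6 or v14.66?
v14.66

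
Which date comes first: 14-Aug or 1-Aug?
1-Aug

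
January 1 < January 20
True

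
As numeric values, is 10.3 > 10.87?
False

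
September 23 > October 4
False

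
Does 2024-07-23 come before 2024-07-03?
No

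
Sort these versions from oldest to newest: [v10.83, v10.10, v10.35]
[v10.10, v10.35, v10.83]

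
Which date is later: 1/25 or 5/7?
5/7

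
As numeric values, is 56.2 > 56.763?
False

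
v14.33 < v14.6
False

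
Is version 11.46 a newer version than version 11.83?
No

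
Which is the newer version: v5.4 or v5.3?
v5.4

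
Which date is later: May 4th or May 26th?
May 26th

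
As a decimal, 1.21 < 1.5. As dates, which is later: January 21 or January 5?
January 21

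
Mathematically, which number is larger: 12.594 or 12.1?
12.594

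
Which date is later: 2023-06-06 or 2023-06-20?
2023-06-20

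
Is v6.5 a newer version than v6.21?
No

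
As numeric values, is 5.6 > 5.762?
False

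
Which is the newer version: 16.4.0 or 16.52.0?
16.52.0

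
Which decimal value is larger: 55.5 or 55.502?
55.502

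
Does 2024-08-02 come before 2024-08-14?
Yes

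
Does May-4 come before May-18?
Yes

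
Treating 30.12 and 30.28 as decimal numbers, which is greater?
30.28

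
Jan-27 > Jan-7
True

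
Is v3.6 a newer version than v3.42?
No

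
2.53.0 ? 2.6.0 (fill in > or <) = >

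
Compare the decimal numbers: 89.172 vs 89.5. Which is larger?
89.5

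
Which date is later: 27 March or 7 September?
7 September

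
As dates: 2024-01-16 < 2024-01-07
False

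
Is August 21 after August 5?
Yes. Day 21 comes after day 5 in August — this is a date comparison, not a decimal one (the decimal 8.21 would be smaller than 8.5).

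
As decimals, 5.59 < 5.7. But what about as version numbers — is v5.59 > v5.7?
True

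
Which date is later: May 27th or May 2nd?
May 27th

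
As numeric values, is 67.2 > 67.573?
False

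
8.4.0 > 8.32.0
False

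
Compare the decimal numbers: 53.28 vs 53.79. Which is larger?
53.79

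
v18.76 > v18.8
True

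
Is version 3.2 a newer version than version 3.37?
No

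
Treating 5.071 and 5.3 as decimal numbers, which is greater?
5.3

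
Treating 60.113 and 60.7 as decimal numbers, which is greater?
60.7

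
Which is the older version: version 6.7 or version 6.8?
version 6.7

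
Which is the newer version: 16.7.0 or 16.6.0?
16.7.0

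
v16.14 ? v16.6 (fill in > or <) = >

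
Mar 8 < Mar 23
True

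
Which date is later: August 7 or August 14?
August 14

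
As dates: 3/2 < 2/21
False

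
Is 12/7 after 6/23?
Yes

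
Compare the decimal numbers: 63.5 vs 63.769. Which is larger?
63.769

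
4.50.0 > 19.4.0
False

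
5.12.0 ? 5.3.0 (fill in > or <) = >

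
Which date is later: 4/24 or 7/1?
7/1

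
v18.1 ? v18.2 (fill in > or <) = <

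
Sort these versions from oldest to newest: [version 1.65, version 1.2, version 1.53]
[version 1.2, version 1.53, version 1.65]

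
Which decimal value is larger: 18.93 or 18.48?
18.93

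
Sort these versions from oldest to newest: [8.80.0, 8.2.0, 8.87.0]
[8.2.0, 8.80.0, 8.87.0]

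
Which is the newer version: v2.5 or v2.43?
v2.43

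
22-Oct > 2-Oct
True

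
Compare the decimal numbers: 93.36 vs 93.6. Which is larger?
93.6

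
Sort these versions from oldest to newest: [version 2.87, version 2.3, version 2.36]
[version 2.3, version 2.36, version 2.87]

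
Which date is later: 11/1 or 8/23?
11/1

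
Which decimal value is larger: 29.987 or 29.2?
29.987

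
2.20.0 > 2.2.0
True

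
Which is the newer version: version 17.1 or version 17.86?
version 17.86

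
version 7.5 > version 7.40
False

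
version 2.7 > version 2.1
True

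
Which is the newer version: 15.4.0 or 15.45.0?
15.45.0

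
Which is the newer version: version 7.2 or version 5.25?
version 7.2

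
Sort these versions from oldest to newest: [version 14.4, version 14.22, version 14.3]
[version 14.3, version 14.4, version 14.22]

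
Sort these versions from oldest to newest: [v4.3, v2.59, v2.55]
[v2.55, v2.59, v4.3]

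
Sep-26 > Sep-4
True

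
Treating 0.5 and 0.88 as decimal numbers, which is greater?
0.88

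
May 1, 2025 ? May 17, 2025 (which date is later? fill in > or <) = <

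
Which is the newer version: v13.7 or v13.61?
v13.61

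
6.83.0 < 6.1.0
False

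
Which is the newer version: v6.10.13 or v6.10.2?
v6.10.13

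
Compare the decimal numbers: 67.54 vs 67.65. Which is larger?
67.65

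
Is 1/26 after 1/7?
Yes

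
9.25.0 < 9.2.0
False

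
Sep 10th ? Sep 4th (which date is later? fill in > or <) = >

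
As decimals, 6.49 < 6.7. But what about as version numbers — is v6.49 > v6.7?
True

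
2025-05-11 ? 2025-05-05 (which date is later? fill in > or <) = >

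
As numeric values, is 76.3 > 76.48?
False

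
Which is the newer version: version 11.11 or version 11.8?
version 11.11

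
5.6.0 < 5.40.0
True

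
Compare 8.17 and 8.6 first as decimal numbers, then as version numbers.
As decimals: 8.17 < 8.6. As versions: v8.17 > v8.6 (minor version 17 > 6).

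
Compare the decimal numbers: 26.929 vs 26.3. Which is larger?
26.929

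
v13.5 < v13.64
True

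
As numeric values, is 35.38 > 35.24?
True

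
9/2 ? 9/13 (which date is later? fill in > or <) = <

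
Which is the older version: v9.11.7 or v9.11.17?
v9.11.7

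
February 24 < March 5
True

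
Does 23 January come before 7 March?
Yes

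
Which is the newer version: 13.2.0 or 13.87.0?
13.87.0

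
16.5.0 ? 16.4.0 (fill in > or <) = >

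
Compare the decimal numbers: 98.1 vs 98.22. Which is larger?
98.22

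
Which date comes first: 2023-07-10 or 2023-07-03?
2023-07-03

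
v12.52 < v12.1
False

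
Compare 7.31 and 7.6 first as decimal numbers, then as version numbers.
As decimals: 7.31 < 7.6. As versions: v7.31 > v7.6 (minor version 31 > 6).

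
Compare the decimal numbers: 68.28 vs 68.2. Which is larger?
68.28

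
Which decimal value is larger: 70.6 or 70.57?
70.6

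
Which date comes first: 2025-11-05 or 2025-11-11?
2025-11-05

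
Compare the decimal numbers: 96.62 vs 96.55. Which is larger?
96.62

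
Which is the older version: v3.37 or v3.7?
v3.7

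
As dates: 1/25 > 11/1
False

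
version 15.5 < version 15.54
True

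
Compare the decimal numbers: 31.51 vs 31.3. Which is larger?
31.51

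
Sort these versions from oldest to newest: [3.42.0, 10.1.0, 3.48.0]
[3.42.0, 3.48.0, 10.1.0]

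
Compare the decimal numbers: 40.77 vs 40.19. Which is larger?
40.77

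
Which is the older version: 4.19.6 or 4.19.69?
4.19.6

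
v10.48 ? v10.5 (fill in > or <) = >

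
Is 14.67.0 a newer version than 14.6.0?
Yes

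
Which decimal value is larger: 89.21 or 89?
89.21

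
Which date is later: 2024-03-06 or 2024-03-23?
2024-03-23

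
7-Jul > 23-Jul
False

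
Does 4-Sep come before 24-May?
No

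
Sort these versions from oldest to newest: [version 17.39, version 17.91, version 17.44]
[version 17.39, version 17.44, version 17.91]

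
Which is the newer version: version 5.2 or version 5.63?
version 5.63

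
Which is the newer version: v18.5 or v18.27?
v18.27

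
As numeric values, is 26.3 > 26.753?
False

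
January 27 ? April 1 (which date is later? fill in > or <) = <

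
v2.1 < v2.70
True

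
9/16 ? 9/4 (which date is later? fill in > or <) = >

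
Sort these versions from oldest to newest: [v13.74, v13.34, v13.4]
[v13.4, v13.34, v13.74]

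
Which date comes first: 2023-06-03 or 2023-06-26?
2023-06-03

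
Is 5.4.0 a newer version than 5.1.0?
Yes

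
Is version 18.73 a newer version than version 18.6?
Yes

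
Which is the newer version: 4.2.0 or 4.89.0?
4.89.0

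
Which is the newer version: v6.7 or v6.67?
v6.67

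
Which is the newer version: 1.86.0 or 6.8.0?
6.8.0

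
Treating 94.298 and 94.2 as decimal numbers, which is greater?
94.298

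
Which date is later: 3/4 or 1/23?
3/4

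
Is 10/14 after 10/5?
Yes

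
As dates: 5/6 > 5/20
False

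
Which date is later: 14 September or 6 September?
14 September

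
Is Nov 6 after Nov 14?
No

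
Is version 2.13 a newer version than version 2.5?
Yes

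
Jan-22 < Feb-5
True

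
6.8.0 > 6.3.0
True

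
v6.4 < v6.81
True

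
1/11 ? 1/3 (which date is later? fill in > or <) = >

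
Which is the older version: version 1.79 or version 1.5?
version 1.5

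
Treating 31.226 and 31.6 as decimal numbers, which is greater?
31.6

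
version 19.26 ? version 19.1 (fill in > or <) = >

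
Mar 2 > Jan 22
True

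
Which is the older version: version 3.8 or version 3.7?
version 3.7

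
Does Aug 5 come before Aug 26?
Yes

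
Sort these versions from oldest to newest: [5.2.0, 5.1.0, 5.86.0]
[5.1.0, 5.2.0, 5.86.0]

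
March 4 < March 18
True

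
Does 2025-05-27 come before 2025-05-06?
No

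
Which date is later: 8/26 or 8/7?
8/26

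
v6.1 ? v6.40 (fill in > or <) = <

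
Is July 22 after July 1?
Yes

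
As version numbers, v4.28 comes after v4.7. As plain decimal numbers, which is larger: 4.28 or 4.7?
4.7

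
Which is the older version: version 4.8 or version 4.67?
version 4.8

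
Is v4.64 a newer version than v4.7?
Yes. Version numbers are compared segment by segment as integers, not as decimals: minor version 64 > 7, so v4.64 > v4.7 (even though the decimal 4.64 < 4.7).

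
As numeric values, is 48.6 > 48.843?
False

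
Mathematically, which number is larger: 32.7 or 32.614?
32.7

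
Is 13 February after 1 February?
Yes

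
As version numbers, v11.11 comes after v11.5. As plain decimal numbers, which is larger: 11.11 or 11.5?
11.5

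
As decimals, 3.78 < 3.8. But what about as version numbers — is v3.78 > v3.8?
True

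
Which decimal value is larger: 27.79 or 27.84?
27.84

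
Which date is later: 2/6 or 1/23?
2/6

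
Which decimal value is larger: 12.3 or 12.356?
12.356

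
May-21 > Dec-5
False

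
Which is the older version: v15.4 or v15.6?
v15.4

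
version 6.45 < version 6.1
False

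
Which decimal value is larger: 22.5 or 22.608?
22.608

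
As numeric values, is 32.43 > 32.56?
False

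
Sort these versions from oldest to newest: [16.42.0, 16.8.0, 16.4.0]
[16.4.0, 16.8.0, 16.42.0]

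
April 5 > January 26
True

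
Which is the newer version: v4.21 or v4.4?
v4.21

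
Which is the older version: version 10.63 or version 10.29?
version 10.29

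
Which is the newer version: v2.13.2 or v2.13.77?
v2.13.77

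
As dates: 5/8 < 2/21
False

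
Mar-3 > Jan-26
True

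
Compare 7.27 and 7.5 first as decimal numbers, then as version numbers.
As decimals: 7.27 < 7.5. As versions: v7.27 > v7.5 (minor version 27 > 5).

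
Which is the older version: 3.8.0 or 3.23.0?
3.8.0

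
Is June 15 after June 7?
Yes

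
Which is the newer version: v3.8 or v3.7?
v3.8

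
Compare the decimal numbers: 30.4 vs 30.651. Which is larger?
30.651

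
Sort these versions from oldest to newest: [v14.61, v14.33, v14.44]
[v14.33, v14.44, v14.61]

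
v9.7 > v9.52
False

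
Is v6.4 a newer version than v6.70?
No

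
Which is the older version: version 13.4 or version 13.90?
version 13.4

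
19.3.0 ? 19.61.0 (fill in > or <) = <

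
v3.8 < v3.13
True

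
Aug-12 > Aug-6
True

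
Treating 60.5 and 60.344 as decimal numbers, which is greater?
60.5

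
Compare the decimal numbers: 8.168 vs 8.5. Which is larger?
8.5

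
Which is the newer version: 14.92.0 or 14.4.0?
14.92.0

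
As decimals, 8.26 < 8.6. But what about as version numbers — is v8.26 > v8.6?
True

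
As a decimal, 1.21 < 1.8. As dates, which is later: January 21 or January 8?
January 21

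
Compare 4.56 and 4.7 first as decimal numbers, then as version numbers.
As decimals: 4.56 < 4.7. As versions: v4.56 > v4.7 (minor version 56 > 7).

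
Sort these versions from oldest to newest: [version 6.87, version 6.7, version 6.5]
[version 6.5, version 6.7, version 6.87]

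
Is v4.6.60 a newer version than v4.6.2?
Yes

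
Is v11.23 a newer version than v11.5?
Yes. Version numbers are compared segment by segment as integers, not as decimals: minor version 23 > 5, so v11.23 > v11.5 (even though the decimal 11.23 < 11.5).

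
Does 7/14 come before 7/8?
No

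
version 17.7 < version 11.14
False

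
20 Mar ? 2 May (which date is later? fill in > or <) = <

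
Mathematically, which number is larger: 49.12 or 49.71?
49.71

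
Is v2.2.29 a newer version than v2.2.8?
Yes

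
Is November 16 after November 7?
Yes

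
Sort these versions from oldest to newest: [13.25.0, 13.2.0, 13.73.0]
[13.2.0, 13.25.0, 13.73.0]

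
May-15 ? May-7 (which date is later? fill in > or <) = >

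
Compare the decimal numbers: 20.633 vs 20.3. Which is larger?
20.633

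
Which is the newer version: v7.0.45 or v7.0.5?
v7.0.45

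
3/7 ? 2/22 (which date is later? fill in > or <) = >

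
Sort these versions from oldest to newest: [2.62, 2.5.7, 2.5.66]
[2.5.7, 2.5.66, 2.62]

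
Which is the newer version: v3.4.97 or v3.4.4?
v3.4.97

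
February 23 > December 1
False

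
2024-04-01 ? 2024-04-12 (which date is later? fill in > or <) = <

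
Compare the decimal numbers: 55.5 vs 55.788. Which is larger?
55.788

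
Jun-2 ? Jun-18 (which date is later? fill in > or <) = <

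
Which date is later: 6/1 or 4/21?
6/1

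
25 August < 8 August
False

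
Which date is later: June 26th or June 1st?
June 26th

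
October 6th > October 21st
False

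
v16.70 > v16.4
True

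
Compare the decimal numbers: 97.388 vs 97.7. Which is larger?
97.7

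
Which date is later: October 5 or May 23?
October 5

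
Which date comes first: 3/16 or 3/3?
3/3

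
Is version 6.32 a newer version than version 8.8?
No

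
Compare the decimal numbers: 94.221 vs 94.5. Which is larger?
94.5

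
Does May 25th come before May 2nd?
No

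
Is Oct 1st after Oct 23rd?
No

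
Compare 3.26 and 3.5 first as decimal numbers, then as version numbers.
As decimals: 3.26 < 3.5. As versions: v3.26 > v3.5 (minor version 26 > 5).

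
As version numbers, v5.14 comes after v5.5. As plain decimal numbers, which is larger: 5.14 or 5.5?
5.5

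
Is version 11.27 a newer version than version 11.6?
Yes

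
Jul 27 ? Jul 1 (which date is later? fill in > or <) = >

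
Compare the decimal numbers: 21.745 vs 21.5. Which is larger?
21.745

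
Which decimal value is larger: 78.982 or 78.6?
78.982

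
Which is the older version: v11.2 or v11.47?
v11.2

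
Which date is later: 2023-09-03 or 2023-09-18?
2023-09-18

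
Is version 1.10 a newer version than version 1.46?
No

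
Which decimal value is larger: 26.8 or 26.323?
26.8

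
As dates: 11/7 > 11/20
False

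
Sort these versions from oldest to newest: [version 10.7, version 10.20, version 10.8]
[version 10.7, version 10.8, version 10.20]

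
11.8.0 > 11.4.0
True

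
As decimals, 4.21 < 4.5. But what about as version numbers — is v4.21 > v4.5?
True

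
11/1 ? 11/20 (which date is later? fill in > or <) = <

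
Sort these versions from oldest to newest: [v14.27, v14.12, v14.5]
[v14.5, v14.12, v14.27]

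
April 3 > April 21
False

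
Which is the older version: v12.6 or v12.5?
v12.5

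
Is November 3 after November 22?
No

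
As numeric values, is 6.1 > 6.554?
False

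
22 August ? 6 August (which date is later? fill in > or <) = >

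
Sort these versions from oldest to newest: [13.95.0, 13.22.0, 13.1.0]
[13.1.0, 13.22.0, 13.95.0]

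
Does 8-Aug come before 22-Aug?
Yes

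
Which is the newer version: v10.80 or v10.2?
v10.80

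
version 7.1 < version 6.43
False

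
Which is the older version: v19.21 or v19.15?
v19.15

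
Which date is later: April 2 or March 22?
April 2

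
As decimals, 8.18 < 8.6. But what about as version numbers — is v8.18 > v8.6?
True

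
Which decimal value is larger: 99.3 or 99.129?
99.3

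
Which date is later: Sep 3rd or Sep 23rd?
Sep 23rd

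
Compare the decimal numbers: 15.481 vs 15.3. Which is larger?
15.481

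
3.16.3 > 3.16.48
False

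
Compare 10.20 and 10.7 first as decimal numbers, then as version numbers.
As decimals: 10.20 < 10.7. As versions: v10.20 > v10.7 (minor version 20 > 7).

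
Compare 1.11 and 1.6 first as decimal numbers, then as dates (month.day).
As decimals: 1.11 < 1.6. As dates: 1/11 is later than 1/6 (day 11 > day 6).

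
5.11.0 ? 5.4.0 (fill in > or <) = >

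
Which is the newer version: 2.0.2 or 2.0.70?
2.0.70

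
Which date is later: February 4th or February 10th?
February 10th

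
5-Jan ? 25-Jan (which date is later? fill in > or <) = <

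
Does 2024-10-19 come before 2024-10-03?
No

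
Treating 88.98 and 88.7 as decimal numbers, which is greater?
88.98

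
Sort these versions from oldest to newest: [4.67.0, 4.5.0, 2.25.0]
[2.25.0, 4.5.0, 4.67.0]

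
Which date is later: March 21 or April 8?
April 8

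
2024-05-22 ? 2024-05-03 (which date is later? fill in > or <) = >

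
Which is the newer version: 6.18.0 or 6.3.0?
6.18.0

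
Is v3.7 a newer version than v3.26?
No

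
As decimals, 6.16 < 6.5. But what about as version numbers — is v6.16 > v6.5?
True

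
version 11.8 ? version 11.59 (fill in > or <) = <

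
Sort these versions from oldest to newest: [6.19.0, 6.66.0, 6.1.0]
[6.1.0, 6.19.0, 6.66.0]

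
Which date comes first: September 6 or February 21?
February 21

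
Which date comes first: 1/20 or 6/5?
1/20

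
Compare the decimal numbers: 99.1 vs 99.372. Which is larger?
99.372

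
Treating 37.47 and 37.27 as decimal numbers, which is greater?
37.47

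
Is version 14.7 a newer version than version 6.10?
Yes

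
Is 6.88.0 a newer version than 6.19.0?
Yes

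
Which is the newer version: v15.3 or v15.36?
v15.36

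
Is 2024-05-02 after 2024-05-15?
No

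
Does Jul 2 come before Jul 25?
Yes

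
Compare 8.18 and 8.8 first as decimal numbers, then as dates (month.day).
As decimals: 8.18 < 8.8. As dates: 8/18 is later than 8/8 (day 18 > day 8).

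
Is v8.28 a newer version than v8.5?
Yes. Version numbers are compared segment by segment as integers, not as decimals: minor version 28 > 5, so v8.28 > v8.5 (even though the decimal 8.28 < 8.5).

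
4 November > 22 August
True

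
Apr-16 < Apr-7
False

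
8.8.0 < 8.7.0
False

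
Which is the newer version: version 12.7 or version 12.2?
version 12.7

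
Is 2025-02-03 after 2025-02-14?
No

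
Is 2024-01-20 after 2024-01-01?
Yes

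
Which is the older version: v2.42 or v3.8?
v2.42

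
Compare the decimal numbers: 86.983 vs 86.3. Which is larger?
86.983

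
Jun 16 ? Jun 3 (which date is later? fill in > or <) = >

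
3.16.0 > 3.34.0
False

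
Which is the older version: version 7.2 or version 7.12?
version 7.2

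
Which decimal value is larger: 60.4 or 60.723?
60.723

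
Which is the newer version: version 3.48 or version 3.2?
version 3.48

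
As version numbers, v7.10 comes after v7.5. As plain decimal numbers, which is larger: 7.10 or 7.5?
7.5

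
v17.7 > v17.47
False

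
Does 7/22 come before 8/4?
Yes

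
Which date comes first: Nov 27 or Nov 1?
Nov 1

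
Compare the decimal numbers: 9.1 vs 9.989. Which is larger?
9.989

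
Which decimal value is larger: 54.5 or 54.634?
54.634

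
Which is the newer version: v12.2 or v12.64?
v12.64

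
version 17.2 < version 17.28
True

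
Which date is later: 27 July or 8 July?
27 July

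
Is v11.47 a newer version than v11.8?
Yes. Version numbers are compared segment by segment as integers, not as decimals: minor version 47 > 8, so v11.47 > v11.8 (even though the decimal 11.47 < 11.8).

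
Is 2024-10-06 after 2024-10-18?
No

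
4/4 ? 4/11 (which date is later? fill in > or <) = <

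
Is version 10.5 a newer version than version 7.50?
Yes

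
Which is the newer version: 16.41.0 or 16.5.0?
16.41.0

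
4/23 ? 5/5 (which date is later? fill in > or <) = <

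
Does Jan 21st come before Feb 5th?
Yes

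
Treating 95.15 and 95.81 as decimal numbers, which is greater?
95.81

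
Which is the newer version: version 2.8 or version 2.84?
version 2.84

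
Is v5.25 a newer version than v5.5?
Yes. Version numbers are compared segment by segment as integers, not as decimals: minor version 25 > 5, so v5.25 > v5.5 (even though the decimal 5.25 < 5.5).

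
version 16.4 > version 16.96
False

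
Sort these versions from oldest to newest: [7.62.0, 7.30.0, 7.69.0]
[7.30.0, 7.62.0, 7.69.0]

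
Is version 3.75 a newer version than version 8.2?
No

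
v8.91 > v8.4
True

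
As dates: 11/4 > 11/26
False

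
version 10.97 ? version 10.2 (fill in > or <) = >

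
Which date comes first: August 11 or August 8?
August 8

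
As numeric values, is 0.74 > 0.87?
False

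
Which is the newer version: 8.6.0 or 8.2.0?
8.6.0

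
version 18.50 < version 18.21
False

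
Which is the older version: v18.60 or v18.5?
v18.5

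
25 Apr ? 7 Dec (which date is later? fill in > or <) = <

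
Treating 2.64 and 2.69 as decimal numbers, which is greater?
2.69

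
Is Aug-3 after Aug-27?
No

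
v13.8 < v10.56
False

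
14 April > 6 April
True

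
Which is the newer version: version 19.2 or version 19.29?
version 19.29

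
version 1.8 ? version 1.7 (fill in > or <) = >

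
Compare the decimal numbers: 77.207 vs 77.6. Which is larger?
77.6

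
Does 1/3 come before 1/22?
Yes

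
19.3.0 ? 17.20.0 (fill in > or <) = >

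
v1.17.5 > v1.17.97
False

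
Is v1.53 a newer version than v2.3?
No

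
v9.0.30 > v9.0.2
True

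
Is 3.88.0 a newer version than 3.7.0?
Yes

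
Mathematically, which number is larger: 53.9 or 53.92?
53.92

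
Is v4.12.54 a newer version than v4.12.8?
Yes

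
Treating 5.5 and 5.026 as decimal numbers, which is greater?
5.5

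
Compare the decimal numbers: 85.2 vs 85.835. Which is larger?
85.835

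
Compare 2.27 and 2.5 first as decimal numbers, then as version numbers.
As decimals: 2.27 < 2.5. As versions: v2.27 > v2.5 (minor version 27 > 5).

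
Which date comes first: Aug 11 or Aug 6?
Aug 6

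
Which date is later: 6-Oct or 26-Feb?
6-Oct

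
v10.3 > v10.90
False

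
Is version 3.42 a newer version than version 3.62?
No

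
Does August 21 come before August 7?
No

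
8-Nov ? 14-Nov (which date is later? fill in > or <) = <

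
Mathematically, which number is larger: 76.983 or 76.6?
76.983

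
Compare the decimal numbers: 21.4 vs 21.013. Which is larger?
21.4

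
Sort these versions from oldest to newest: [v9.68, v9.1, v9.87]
[v9.1, v9.68, v9.87]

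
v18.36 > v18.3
True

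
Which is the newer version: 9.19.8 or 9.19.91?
9.19.91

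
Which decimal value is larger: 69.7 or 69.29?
69.7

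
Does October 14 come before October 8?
No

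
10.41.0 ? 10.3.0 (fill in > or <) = >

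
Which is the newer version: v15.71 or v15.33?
v15.71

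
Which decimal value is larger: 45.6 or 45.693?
45.693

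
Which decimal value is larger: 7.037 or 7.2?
7.2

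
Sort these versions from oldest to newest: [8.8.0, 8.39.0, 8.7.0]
[8.7.0, 8.8.0, 8.39.0]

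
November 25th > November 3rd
True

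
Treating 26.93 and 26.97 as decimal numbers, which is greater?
26.97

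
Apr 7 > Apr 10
False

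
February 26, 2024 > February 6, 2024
True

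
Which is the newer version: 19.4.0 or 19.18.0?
19.18.0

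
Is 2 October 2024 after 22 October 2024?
No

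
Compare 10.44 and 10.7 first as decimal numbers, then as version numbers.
As decimals: 10.44 < 10.7. As versions: v10.44 > v10.7 (minor version 44 > 7).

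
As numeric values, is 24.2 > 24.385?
False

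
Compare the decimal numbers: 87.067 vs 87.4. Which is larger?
87.4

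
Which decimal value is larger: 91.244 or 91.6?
91.6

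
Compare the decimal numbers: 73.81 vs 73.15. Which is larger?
73.81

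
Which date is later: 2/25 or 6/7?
6/7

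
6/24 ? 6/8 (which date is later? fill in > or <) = >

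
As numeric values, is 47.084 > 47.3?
False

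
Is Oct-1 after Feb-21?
Yes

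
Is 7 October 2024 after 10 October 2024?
No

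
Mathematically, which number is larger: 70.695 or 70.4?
70.695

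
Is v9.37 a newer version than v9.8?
Yes. Version numbers are compared segment by segment as integers, not as decimals: minor version 37 > 8, so v9.37 > v9.8 (even though the decimal 9.37 < 9.8).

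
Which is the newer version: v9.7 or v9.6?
v9.7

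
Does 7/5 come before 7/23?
Yes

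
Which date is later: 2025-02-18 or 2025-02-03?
2025-02-18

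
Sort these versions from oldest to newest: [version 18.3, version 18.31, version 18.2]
[version 18.2, version 18.3, version 18.31]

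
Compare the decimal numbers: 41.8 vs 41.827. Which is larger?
41.827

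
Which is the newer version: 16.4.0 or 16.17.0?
16.17.0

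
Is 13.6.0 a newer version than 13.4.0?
Yes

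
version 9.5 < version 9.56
True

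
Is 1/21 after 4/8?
No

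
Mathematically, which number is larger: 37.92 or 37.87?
37.92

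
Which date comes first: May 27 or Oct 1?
May 27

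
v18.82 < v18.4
False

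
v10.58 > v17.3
False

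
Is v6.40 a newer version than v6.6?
Yes. Version numbers are compared segment by segment as integers, not as decimals: minor version 40 > 6, so v6.40 > v6.6 (even though the decimal 6.40 < 6.6).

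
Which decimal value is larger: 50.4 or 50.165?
50.4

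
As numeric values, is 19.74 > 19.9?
False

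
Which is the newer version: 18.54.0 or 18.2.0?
18.54.0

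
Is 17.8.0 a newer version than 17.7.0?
Yes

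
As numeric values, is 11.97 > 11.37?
True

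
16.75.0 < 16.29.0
False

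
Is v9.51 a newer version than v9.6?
Yes. Version numbers are compared segment by segment as integers, not as decimals: minor version 51 > 6, so v9.51 > v9.6 (even though the decimal 9.51 < 9.6).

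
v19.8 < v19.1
False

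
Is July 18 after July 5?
Yes. Day 18 comes after day 5 in July — this is a date comparison, not a decimal one (the decimal 7.18 would be smaller than 7.5).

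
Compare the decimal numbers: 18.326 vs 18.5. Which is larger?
18.5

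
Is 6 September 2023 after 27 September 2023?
No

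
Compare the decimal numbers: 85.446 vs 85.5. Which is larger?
85.5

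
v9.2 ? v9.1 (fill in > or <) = >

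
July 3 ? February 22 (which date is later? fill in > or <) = >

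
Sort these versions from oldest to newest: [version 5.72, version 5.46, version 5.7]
[version 5.7, version 5.46, version 5.72]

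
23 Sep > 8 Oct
False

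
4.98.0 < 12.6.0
True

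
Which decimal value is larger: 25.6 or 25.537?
25.6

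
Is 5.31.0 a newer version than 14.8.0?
No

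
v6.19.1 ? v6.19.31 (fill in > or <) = <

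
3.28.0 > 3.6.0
True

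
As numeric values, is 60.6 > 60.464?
True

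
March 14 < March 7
False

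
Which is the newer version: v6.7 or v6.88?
v6.88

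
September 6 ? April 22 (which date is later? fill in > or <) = >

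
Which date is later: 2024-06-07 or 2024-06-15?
2024-06-15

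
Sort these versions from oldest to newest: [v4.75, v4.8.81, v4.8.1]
[v4.8.1, v4.8.81, v4.75]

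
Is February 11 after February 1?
Yes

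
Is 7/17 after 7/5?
Yes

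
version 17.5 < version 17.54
True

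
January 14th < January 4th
False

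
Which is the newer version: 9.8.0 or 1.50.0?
9.8.0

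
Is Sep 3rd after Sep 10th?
No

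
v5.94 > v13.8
False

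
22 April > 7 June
False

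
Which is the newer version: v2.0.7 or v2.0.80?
v2.0.80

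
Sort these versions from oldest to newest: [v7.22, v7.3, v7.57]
[v7.3, v7.22, v7.57]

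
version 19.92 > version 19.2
True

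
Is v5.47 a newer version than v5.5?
Yes. Version numbers are compared segment by segment as integers, not as decimals: minor version 47 > 5, so v5.47 > v5.5 (even though the decimal 5.47 < 5.5).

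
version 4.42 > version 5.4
False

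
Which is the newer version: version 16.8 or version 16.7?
version 16.8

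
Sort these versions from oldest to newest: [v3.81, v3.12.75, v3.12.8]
[v3.12.8, v3.12.75, v3.81]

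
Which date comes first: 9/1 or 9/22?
9/1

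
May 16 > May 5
True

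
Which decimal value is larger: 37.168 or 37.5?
37.5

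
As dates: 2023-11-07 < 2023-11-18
True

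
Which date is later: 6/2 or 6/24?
6/24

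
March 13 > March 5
True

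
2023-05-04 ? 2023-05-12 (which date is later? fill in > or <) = <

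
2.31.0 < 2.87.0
True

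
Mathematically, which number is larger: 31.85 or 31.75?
31.85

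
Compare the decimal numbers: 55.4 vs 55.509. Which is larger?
55.509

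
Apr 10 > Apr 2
True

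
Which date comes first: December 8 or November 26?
November 26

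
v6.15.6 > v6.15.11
False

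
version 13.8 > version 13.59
False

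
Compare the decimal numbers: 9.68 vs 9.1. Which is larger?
9.68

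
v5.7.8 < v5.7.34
True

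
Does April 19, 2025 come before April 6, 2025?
No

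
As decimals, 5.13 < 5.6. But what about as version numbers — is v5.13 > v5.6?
True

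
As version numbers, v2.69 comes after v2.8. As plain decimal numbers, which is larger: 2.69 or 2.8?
2.8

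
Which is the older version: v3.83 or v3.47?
v3.47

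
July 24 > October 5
False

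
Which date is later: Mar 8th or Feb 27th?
Mar 8th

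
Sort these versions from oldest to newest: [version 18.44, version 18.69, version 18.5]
[version 18.5, version 18.44, version 18.69]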